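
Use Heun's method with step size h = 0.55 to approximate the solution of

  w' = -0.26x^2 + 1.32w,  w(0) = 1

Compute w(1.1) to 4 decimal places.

Heun: k1 = f(x_n, w_n); k2 = f(x_n + h, w_n + h·k1); w_{n+1} = w_n + (h/2)·(k1 + k2).
x=0.000000, w=1.000000:
  k1 = f(0.000000, 1.000000) = 1.320000
  k2 = f(0.550000, 1.726000) = 2.199670
  w ← 1.000000 + (0.55/2)·(1.320000 + 2.199670) = 1.967909
x=0.550000, w=1.967909:
  k1 = f(0.550000, 1.967909) = 2.518990
  k2 = f(1.100000, 3.353354) = 4.111827
  w ← 1.967909 + (0.55/2)·(2.518990 + 4.111827) = 3.791384
w(1.1) ≈ 3.7914

3.7914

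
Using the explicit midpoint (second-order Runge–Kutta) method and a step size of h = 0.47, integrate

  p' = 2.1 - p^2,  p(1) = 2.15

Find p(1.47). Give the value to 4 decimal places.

1.9973

Midpoint: k1 = f(x_n, p_n); k2 = f(x_n + h/2, p_n + (h/2)·k1); p_{n+1} = p_n + h·k2.
x=1.000000, p=2.150000:
  k1 = f(1.000000, 2.150000) = -2.522500
  k2 = f(1.235000, 1.557213) = -0.324911
  p ← 2.150000 + 0.47·(-0.324911) = 1.997292
p(1.47) ≈ 1.9973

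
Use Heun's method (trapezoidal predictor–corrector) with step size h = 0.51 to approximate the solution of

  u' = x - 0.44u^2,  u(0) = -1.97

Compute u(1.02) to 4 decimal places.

-6.9498

Heun: k1 = f(x_n, u_n); k2 = f(x_n + h, u_n + h·k1); u_{n+1} = u_n + (h/2)·(k1 + k2).
x=0.000000, u=-1.970000:
  k1 = f(0.000000, -1.970000) = -1.707596
  k2 = f(0.510000, -2.840874) = -3.041049
  u ← -1.970000 + (0.51/2)·(-1.707596 + (-3.041049)) = -3.180904
x=0.510000, u=-3.180904:
  k1 = f(0.510000, -3.180904) = -3.941987
  k2 = f(1.020000, -5.191318) = -10.837903
  u ← -3.180904 + (0.51/2)·(-3.941987 + (-10.837903)) = -6.949776
u(1.02) ≈ -6.9498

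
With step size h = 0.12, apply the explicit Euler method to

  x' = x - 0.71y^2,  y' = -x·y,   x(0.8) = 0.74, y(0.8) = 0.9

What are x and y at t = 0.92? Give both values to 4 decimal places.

Euler on (x,y): x_{n+1} = x_n + h·x', y_{n+1} = y_n + h·y'.
0.800000: (0.740000, 0.900000); f=(0.164900, -0.666000) → (0.759788, 0.820080)
(x(0.92), y(0.92)) ≈ (0.7598, 0.8201)

0.7598, 0.8201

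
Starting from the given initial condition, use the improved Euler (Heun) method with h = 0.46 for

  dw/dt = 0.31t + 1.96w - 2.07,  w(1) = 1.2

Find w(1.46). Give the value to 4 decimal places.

1.6279

Heun: k1 = f(t_n, w_n); k2 = f(t_n + h, w_n + h·k1); w_{n+1} = w_n + (h/2)·(k1 + k2).
t=1.000000, w=1.200000:
  k1 = f(1.000000, 1.200000) = 0.592000
  k2 = f(1.460000, 1.472320) = 1.268347
  w ← 1.200000 + (0.46/2)·(0.592000 + 1.268347) = 1.627880
w(1.46) ≈ 1.6279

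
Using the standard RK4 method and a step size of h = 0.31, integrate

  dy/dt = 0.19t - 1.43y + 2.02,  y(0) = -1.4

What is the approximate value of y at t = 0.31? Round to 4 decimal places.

-0.3853

RK4: k1 = f(t_n, y_n); k2 = f(t_n + h/2, y_n + (h/2)·k1); k3 = f(t_n + h/2, y_n + (h/2)·k2); k4 = f(t_n + h, y_n + h·k3); y_{n+1} = y_n + (h/6)·(k1 + 2k2 + 2k3 + k4).
t=0.000000, y=-1.400000:
  k1 = f(0.000000, -1.400000) = 4.022000
  k2 = f(0.155000, -0.776590) = 3.159974
  k3 = f(0.155000, -0.910204) = 3.351042
  k4 = f(0.310000, -0.361177) = 2.595383
  y ← -1.400000 + (0.31/6)·(k1 + 2k2 + 2k3 + k4) = -0.385297
y(0.31) ≈ -0.3853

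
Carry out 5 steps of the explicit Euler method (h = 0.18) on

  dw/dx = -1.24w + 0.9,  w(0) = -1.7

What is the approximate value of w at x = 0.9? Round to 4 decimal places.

Euler: w_{n+1} = w_n + h·f(x_n, w_n).
x=0.000000, w=-1.700000: f=3.008000 → w ← -1.700000 + 0.18·3.008000 = -1.158560
x=0.180000, w=-1.158560: f=2.336614 → w ← -1.158560 + 0.18·2.336614 = -0.737969
x=0.360000, w=-0.737969: f=1.815082 → w ← -0.737969 + 0.18·1.815082 = -0.411255
x=0.540000, w=-0.411255: f=1.409956 → w ← -0.411255 + 0.18·1.409956 = -0.157463
x=0.720000, w=-0.157463: f=1.095254 → w ← -0.157463 + 0.18·1.095254 = 0.039683
w(0.9) ≈ 0.0397

0.0397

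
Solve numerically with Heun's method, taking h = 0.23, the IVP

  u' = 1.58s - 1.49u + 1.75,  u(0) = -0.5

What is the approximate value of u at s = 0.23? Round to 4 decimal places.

0.0173

Heun: k1 = f(s_n, u_n); k2 = f(s_n + h, u_n + h·k1); u_{n+1} = u_n + (h/2)·(k1 + k2).
s=0.000000, u=-0.500000:
  k1 = f(0.000000, -0.500000) = 2.495000
  k2 = f(0.230000, 0.073850) = 2.003363
  u ← -0.500000 + (0.23/2)·(2.495000 + 2.003363) = 0.017312
u(0.23) ≈ 0.0173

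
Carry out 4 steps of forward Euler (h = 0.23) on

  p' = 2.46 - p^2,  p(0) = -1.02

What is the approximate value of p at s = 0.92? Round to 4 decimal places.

Euler: p_{n+1} = p_n + h·f(s_n, p_n).
s=0.000000, p=-1.020000: f=1.419600 → p ← -1.020000 + 0.23·1.419600 = -0.693492
s=0.230000, p=-0.693492: f=1.979069 → p ← -0.693492 + 0.23·1.979069 = -0.238306
s=0.460000, p=-0.238306: f=2.403210 → p ← -0.238306 + 0.23·2.403210 = 0.314432
s=0.690000, p=0.314432: f=2.361132 → p ← 0.314432 + 0.23·2.361132 = 0.857493
p(0.92) ≈ 0.8575

0.8575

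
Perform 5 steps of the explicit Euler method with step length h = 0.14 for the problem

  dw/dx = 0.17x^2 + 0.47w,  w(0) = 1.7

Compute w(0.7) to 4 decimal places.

2.3525

Euler: w_{n+1} = w_n + h·f(x_n, w_n).
x=0.000000, w=1.700000: f=0.799000 → w ← 1.700000 + 0.14·0.799000 = 1.811860
x=0.140000, w=1.811860: f=0.854906 → w ← 1.811860 + 0.14·0.854906 = 1.931547
x=0.280000, w=1.931547: f=0.921155 → w ← 1.931547 + 0.14·0.921155 = 2.060509
x=0.420000, w=2.060509: f=0.998427 → w ← 2.060509 + 0.14·0.998427 = 2.200288
x=0.560000, w=2.200288: f=1.087448 → w ← 2.200288 + 0.14·1.087448 = 2.352531
w(0.7) ≈ 2.3525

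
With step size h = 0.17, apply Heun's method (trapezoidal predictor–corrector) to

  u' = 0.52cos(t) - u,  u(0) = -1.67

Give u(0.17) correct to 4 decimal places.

-1.3300

Heun: k1 = f(t_n, u_n); k2 = f(t_n + h, u_n + h·k1); u_{n+1} = u_n + (h/2)·(k1 + k2).
t=0.000000, u=-1.670000:
  k1 = f(0.000000, -1.670000) = 2.190000
  k2 = f(0.170000, -1.297700) = 1.810204
  u ← -1.670000 + (0.17/2)·(2.190000 + 1.810204) = -1.329983
u(0.17) ≈ -1.3300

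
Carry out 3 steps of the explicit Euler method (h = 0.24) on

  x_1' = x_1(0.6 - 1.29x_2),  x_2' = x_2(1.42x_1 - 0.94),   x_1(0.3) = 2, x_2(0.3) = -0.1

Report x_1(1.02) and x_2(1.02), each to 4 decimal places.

3.3950, -0.3960

Euler on (x_1,x_2): x_1_{n+1} = x_1_n + h·x_1', x_2_{n+1} = x_2_n + h·x_2'.
0.300000: (2.000000, -0.100000); f=(1.458000, -0.190000) → (2.349920, -0.145600)
0.540000: (2.349920, -0.145600); f=(1.851323, -0.348987) → (2.794238, -0.229357)
0.780000: (2.794238, -0.229357); f=(2.503274, -0.694451) → (3.395023, -0.396025)
(x_1(1.02), x_2(1.02)) ≈ (3.3950, -0.3960)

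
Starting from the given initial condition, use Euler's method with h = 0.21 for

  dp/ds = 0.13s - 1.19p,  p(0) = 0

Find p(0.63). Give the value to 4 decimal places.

0.0158

Euler: p_{n+1} = p_n + h·f(s_n, p_n).
s=0.000000, p=0.000000: f=0.000000 → p ← 0.000000 + 0.21·0.000000 = 0.000000
s=0.210000, p=0.000000: f=0.027300 → p ← 0.000000 + 0.21·0.027300 = 0.005733
s=0.420000, p=0.005733: f=0.047778 → p ← 0.005733 + 0.21·0.047778 = 0.015766
p(0.63) ≈ 0.0158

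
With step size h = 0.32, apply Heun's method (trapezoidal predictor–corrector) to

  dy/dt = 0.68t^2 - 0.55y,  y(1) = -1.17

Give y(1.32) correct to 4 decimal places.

-0.7030

Heun: k1 = f(t_n, y_n); k2 = f(t_n + h, y_n + h·k1); y_{n+1} = y_n + (h/2)·(k1 + k2).
t=1.000000, y=-1.170000:
  k1 = f(1.000000, -1.170000) = 1.323500
  k2 = f(1.320000, -0.746480) = 1.595396
  y ← -1.170000 + (0.32/2)·(1.323500 + 1.595396) = -0.702977
y(1.32) ≈ -0.7030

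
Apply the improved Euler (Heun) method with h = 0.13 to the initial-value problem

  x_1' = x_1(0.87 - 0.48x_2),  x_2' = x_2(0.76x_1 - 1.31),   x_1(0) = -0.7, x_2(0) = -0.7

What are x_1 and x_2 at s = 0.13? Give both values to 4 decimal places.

Heun on (x_1,x_2): k1 = f(s_n, state_n); k2 = f(s_n + h, state_n + h·k1); state_{n+1} = state_n + (h/2)·(k1 + k2).
0.000000: (-0.700000, -0.700000)
  k1 = (-0.844200, 1.289400)
  predictor → (-0.809746, -0.532378)
  k2 = (-0.911403, 1.025044)
  → (-0.814114, -0.549561)
(x_1(0.13), x_2(0.13)) ≈ (-0.8141, -0.5496)

-0.8141, -0.5496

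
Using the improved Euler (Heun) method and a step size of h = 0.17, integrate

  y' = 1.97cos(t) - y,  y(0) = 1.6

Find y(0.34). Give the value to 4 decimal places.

Heun: k1 = f(t_n, y_n); k2 = f(t_n + h, y_n + h·k1); y_{n+1} = y_n + (h/2)·(k1 + k2).
t=0.000000, y=1.600000:
  k1 = f(0.000000, 1.600000) = 0.370000
  k2 = f(0.170000, 1.662900) = 0.278702
  y ← 1.600000 + (0.17/2)·(0.370000 + 0.278702) = 1.655140
t=0.170000, y=1.655140:
  k1 = f(0.170000, 1.655140) = 0.286462
  k2 = f(0.340000, 1.703838) = 0.153388
  y ← 1.655140 + (0.17/2)·(0.286462 + 0.153388) = 1.692527
y(0.34) ≈ 1.6925

1.6925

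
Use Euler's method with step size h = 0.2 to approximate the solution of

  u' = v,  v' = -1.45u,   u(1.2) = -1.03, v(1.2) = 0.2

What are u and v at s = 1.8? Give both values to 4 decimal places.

-0.7331, 1.0440

Euler on (u,v): u_{n+1} = u_n + h·u', v_{n+1} = v_n + h·v'.
1.200000: (-1.030000, 0.200000); f=(0.200000, 1.493500) → (-0.990000, 0.498700)
1.400000: (-0.990000, 0.498700); f=(0.498700, 1.435500) → (-0.890260, 0.785800)
1.600000: (-0.890260, 0.785800); f=(0.785800, 1.290877) → (-0.733100, 1.043975)
(u(1.8), v(1.8)) ≈ (-0.7331, 1.0440)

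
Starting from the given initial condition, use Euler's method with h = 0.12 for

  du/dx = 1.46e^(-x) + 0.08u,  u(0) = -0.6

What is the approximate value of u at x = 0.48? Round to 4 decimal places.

-0.0233

Euler: u_{n+1} = u_n + h·f(x_n, u_n).
x=0.000000, u=-0.600000: f=1.412000 → u ← -0.600000 + 0.12·1.412000 = -0.430560
x=0.120000, u=-0.430560: f=1.260459 → u ← -0.430560 + 0.12·1.260459 = -0.279305
x=0.240000, u=-0.279305: f=1.126132 → u ← -0.279305 + 0.12·1.126132 = -0.144169
x=0.360000, u=-0.144169: f=1.007074 → u ← -0.144169 + 0.12·1.007074 = -0.023320
u(0.48) ≈ -0.0233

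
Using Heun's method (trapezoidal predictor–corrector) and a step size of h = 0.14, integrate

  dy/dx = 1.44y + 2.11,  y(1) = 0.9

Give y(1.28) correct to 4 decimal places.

Heun: k1 = f(x_n, y_n); k2 = f(x_n + h, y_n + h·k1); y_{n+1} = y_n + (h/2)·(k1 + k2).
x=1.000000, y=0.900000:
  k1 = f(1.000000, 0.900000) = 3.406000
  k2 = f(1.140000, 1.376840) = 4.092650
  y ← 0.900000 + (0.14/2)·(3.406000 + 4.092650) = 1.424905
x=1.140000, y=1.424905:
  k1 = f(1.140000, 1.424905) = 4.161864
  k2 = f(1.280000, 2.007566) = 5.000896
  y ← 1.424905 + (0.14/2)·(4.161864 + 5.000896) = 2.066299
y(1.28) ≈ 2.0663

2.0663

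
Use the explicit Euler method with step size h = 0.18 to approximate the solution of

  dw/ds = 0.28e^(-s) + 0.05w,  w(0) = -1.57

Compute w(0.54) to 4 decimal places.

-1.4838

Euler: w_{n+1} = w_n + h·f(s_n, w_n).
s=0.000000, w=-1.570000: f=0.201500 → w ← -1.570000 + 0.18·0.201500 = -1.533730
s=0.180000, w=-1.533730: f=0.157189 → w ← -1.533730 + 0.18·0.157189 = -1.505436
s=0.360000, w=-1.505436: f=0.120078 → w ← -1.505436 + 0.18·0.120078 = -1.483822
w(0.54) ≈ -1.4838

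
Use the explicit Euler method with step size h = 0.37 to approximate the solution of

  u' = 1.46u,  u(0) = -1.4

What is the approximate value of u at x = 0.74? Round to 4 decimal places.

-3.3211

Euler: u_{n+1} = u_n + h·f(x_n, u_n).
x=0.000000, u=-1.400000: f=-2.044000 → u ← -1.400000 + 0.37·(-2.044000) = -2.156280
x=0.370000, u=-2.156280: f=-3.148169 → u ← -2.156280 + 0.37·(-3.148169) = -3.321102
u(0.74) ≈ -3.3211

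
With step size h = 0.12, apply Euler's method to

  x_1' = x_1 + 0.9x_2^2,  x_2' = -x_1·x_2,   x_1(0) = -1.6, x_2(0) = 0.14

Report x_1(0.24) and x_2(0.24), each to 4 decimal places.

Euler on (x_1,x_2): x_1_{n+1} = x_1_n + h·x_1', x_2_{n+1} = x_2_n + h·x_2'.
0.000000: (-1.600000, 0.140000); f=(-1.582360, 0.224000) → (-1.789883, 0.166880)
0.120000: (-1.789883, 0.166880); f=(-1.764819, 0.298696) → (-2.001661, 0.202723)
(x_1(0.24), x_2(0.24)) ≈ (-2.0017, 0.2027)

-2.0017, 0.2027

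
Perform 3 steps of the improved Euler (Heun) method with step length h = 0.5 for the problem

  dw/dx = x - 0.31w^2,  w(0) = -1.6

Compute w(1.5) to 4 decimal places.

-2.6932

Heun: k1 = f(x_n, w_n); k2 = f(x_n + h, w_n + h·k1); w_{n+1} = w_n + (h/2)·(k1 + k2).
x=0.000000, w=-1.600000:
  k1 = f(0.000000, -1.600000) = -0.793600
  k2 = f(0.500000, -1.996800) = -0.736035
  w ← -1.600000 + (0.5/2)·(-0.793600 + (-0.736035)) = -1.982409
x=0.500000, w=-1.982409:
  k1 = f(0.500000, -1.982409) = -0.718283
  k2 = f(1.000000, -2.341550) = -0.699686
  w ← -1.982409 + (0.5/2)·(-0.718283 + (-0.699686)) = -2.336901
x=1.000000, w=-2.336901:
  k1 = f(1.000000, -2.336901) = -0.692943
  k2 = f(1.500000, -2.683372) = -0.732151
  w ← -2.336901 + (0.5/2)·(-0.692943 + (-0.732151)) = -2.693174
w(1.5) ≈ -2.6932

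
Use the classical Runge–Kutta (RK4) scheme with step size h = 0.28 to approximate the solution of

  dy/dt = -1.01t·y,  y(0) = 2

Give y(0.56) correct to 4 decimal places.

RK4: k1 = f(t_n, y_n); k2 = f(t_n + h/2, y_n + (h/2)·k1); k3 = f(t_n + h/2, y_n + (h/2)·k2); k4 = f(t_n + h, y_n + h·k3); y_{n+1} = y_n + (h/6)·(k1 + 2k2 + 2k3 + k4).
t=0.000000, y=2.000000:
  k1 = f(0.000000, 2.000000) = 0.000000
  k2 = f(0.140000, 2.000000) = -0.282800
  k3 = f(0.140000, 1.960408) = -0.277202
  k4 = f(0.280000, 1.922384) = -0.543650
  y ← 2.000000 + (0.28/6)·(k1 + 2k2 + 2k3 + k4) = 1.922363
t=0.280000, y=1.922363:
  k1 = f(0.280000, 1.922363) = -0.543644
  k2 = f(0.420000, 1.846253) = -0.783180
  k3 = f(0.420000, 1.812718) = -0.768955
  k4 = f(0.560000, 1.707055) = -0.965511
  y ← 1.922363 + (0.28/6)·(k1 + 2k2 + 2k3 + k4) = 1.707070
y(0.56) ≈ 1.7071

1.7071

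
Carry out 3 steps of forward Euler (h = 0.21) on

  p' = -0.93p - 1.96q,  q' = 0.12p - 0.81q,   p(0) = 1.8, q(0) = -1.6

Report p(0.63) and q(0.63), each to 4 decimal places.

Euler on (p,q): p_{n+1} = p_n + h·p', q_{n+1} = q_n + h·q'.
0.000000: (1.800000, -1.600000); f=(1.462000, 1.512000) → (2.107020, -1.282480)
0.210000: (2.107020, -1.282480); f=(0.554132, 1.291651) → (2.223388, -1.011233)
0.420000: (2.223388, -1.011233); f=(-0.085733, 1.085905) → (2.205384, -0.783193)
(p(0.63), q(0.63)) ≈ (2.2054, -0.7832)

2.2054, -0.7832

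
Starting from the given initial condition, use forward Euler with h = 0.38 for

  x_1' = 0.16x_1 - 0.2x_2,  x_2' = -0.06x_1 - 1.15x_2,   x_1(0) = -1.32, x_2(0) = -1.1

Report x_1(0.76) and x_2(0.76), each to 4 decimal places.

Euler on (x_1,x_2): x_1_{n+1} = x_1_n + h·x_1', x_2_{n+1} = x_2_n + h·x_2'.
0.000000: (-1.320000, -1.100000); f=(0.008800, 1.344200) → (-1.316656, -0.589204)
0.380000: (-1.316656, -0.589204); f=(-0.092824, 0.756584) → (-1.351929, -0.301702)
(x_1(0.76), x_2(0.76)) ≈ (-1.3519, -0.3017)

-1.3519, -0.3017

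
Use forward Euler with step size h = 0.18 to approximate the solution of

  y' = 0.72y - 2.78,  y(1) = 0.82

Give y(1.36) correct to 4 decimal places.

-0.0193

Euler: y_{n+1} = y_n + h·f(x_n, y_n).
x=1.000000, y=0.820000: f=-2.189600 → y ← 0.820000 + 0.18·(-2.189600) = 0.425872
x=1.180000, y=0.425872: f=-2.473372 → y ← 0.425872 + 0.18·(-2.473372) = -0.019335
y(1.36) ≈ -0.0193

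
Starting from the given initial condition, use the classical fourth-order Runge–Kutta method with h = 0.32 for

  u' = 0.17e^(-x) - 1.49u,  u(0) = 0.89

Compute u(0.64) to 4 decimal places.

0.3924

RK4: k1 = f(x_n, u_n); k2 = f(x_n + h/2, u_n + (h/2)·k1); k3 = f(x_n + h/2, u_n + (h/2)·k2); k4 = f(x_n + h, u_n + h·k3); u_{n+1} = u_n + (h/6)·(k1 + 2k2 + 2k3 + k4).
x=0.000000, u=0.890000:
  k1 = f(0.000000, 0.890000) = -1.156100
  k2 = f(0.160000, 0.705024) = -0.905621
  k3 = f(0.160000, 0.745101) = -0.965335
  k4 = f(0.320000, 0.581093) = -0.742383
  u ← 0.890000 + (0.32/6)·(k1 + 2k2 + 2k3 + k4) = 0.589179
x=0.320000, u=0.589179:
  k1 = f(0.320000, 0.589179) = -0.754431
  k2 = f(0.480000, 0.468470) = -0.592827
  k3 = f(0.480000, 0.494327) = -0.631353
  k4 = f(0.640000, 0.387146) = -0.487208
  u ← 0.589179 + (0.32/6)·(k1 + 2k2 + 2k3 + k4) = 0.392379
u(0.64) ≈ 0.3924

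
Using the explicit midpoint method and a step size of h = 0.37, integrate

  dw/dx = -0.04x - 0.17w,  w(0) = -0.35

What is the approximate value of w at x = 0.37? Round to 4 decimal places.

Midpoint: k1 = f(x_n, w_n); k2 = f(x_n + h/2, w_n + (h/2)·k1); w_{n+1} = w_n + h·k2.
x=0.000000, w=-0.350000:
  k1 = f(0.000000, -0.350000) = 0.059500
  k2 = f(0.185000, -0.338992) = 0.050229
  w ← -0.350000 + 0.37·0.050229 = -0.331415
w(0.37) ≈ -0.3314

-0.3314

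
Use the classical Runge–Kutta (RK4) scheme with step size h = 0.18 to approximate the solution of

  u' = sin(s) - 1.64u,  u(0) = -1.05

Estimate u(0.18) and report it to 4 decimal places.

RK4: k1 = f(s_n, u_n); k2 = f(s_n + h/2, u_n + (h/2)·k1); k3 = f(s_n + h/2, u_n + (h/2)·k2); k4 = f(s_n + h, u_n + h·k3); u_{n+1} = u_n + (h/6)·(k1 + 2k2 + 2k3 + k4).
s=0.000000, u=-1.050000:
  k1 = f(0.000000, -1.050000) = 1.722000
  k2 = f(0.090000, -0.895020) = 1.557711
  k3 = f(0.090000, -0.909806) = 1.581960
  k4 = f(0.180000, -0.765247) = 1.434035
  u ← -1.050000 + (0.18/6)·(k1 + 2k2 + 2k3 + k4) = -0.766939
u(0.18) ≈ -0.7669

-0.7669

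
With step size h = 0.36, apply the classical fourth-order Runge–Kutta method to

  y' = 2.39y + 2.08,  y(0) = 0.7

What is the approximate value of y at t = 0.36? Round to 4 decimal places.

RK4: k1 = f(t_n, y_n); k2 = f(t_n + h/2, y_n + (h/2)·k1); k3 = f(t_n + h/2, y_n + (h/2)·k2); k4 = f(t_n + h, y_n + h·k3); y_{n+1} = y_n + (h/6)·(k1 + 2k2 + 2k3 + k4).
t=0.000000, y=0.700000:
  k1 = f(0.000000, 0.700000) = 3.753000
  k2 = f(0.180000, 1.375540) = 5.367541
  k3 = f(0.180000, 1.666157) = 6.062116
  k4 = f(0.360000, 2.882362) = 8.968845
  y ← 0.700000 + (0.36/6)·(k1 + 2k2 + 2k3 + k4) = 2.834869
y(0.36) ≈ 2.8349

2.8349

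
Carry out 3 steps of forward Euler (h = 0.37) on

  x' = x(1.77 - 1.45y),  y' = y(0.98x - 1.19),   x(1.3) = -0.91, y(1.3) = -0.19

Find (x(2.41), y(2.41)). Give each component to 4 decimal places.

-4.4391, -0.0004

Euler on (x,y): x_{n+1} = x_n + h·x', y_{n+1} = y_n + h·y'.
1.300000: (-0.910000, -0.190000); f=(-1.861405, 0.395542) → (-1.598720, -0.043649)
1.670000: (-1.598720, -0.043649); f=(-2.930920, 0.120330) → (-2.683160, 0.000873)
2.040000: (-2.683160, 0.000873); f=(-4.745798, -0.003334) → (-4.439105, -0.000361)
(x(2.41), y(2.41)) ≈ (-4.4391, -0.0004)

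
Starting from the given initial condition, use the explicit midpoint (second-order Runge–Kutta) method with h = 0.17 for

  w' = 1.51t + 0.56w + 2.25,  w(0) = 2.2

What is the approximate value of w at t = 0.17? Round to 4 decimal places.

Midpoint: k1 = f(t_n, w_n); k2 = f(t_n + h/2, w_n + (h/2)·k1); w_{n+1} = w_n + h·k2.
t=0.000000, w=2.200000:
  k1 = f(0.000000, 2.200000) = 3.482000
  k2 = f(0.085000, 2.495970) = 3.776093
  w ← 2.200000 + 0.17·3.776093 = 2.841936
w(0.17) ≈ 2.8419

2.8419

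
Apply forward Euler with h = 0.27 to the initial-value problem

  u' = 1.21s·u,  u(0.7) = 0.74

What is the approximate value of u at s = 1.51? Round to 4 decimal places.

1.6824

Euler: u_{n+1} = u_n + h·f(s_n, u_n).
s=0.700000, u=0.740000: f=0.626780 → u ← 0.740000 + 0.27·0.626780 = 0.909231
s=0.970000, u=0.909231: f=1.067164 → u ← 0.909231 + 0.27·1.067164 = 1.197365
s=1.240000, u=1.197365: f=1.796526 → u ← 1.197365 + 0.27·1.796526 = 1.682427
u(1.51) ≈ 1.6824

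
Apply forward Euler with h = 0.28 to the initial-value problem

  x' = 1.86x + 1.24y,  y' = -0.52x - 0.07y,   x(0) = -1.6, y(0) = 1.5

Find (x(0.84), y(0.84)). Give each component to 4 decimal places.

Euler on (x,y): x_{n+1} = x_n + h·x', y_{n+1} = y_n + h·y'.
0.000000: (-1.600000, 1.500000); f=(-1.116000, 0.727000) → (-1.912480, 1.703560)
0.280000: (-1.912480, 1.703560); f=(-1.444798, 0.875240) → (-2.317024, 1.948627)
0.560000: (-2.317024, 1.948627); f=(-1.893366, 1.068448) → (-2.847166, 2.247793)
(x(0.84), y(0.84)) ≈ (-2.8472, 2.2478)

-2.8472, 2.2478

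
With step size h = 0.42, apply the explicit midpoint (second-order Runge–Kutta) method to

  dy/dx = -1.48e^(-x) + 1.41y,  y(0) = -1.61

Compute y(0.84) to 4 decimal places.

-6.6979

Midpoint: k1 = f(x_n, y_n); k2 = f(x_n + h/2, y_n + (h/2)·k1); y_{n+1} = y_n + h·k2.
x=0.000000, y=-1.610000:
  k1 = f(0.000000, -1.610000) = -3.750100
  k2 = f(0.210000, -2.397521) = -4.580169
  y ← -1.610000 + 0.42·(-4.580169) = -3.533671
x=0.420000, y=-3.533671:
  k1 = f(0.420000, -3.533671) = -5.954906
  k2 = f(0.630000, -4.784201) = -7.533960
  y ← -3.533671 + 0.42·(-7.533960) = -6.697934
y(0.84) ≈ -6.6979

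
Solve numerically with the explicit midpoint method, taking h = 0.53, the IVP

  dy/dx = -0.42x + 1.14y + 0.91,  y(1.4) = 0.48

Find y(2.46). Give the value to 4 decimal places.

1.8336

Midpoint: k1 = f(x_n, y_n); k2 = f(x_n + h/2, y_n + (h/2)·k1); y_{n+1} = y_n + h·k2.
x=1.400000, y=0.480000:
  k1 = f(1.400000, 0.480000) = 0.869200
  k2 = f(1.665000, 0.710338) = 1.020485
  y ← 0.480000 + 0.53·1.020485 = 1.020857
x=1.930000, y=1.020857:
  k1 = f(1.930000, 1.020857) = 1.263177
  k2 = f(2.195000, 1.355599) = 1.533483
  y ← 1.020857 + 0.53·1.533483 = 1.833603
y(2.46) ≈ 1.8336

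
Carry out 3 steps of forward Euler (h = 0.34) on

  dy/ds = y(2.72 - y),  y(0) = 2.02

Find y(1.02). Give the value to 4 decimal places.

Euler: y_{n+1} = y_n + h·f(s_n, y_n).
s=0.000000, y=2.020000: f=1.414000 → y ← 2.020000 + 0.34·1.414000 = 2.500760
s=0.340000, y=2.500760: f=0.548267 → y ← 2.500760 + 0.34·0.548267 = 2.687171
s=0.680000, y=2.687171: f=0.088218 → y ← 2.687171 + 0.34·0.088218 = 2.717165
y(1.02) ≈ 2.7172

2.7172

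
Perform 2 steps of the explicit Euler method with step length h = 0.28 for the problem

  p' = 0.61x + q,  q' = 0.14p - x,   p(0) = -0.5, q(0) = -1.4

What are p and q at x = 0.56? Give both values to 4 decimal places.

Euler on (p,q): p_{n+1} = p_n + h·p', q_{n+1} = q_n + h·q'.
0.000000: (-0.500000, -1.400000); f=(-1.400000, -0.070000) → (-0.892000, -1.419600)
0.280000: (-0.892000, -1.419600); f=(-1.248800, -0.404880) → (-1.241664, -1.532966)
(p(0.56), q(0.56)) ≈ (-1.2417, -1.5330)

-1.2417, -1.5330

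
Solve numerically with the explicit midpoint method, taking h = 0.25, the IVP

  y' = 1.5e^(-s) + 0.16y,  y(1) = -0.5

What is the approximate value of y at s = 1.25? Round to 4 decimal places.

-0.3959

Midpoint: k1 = f(s_n, y_n); k2 = f(s_n + h/2, y_n + (h/2)·k1); y_{n+1} = y_n + h·k2.
s=1.000000, y=-0.500000:
  k1 = f(1.000000, -0.500000) = 0.471819
  k2 = f(1.125000, -0.441023) = 0.416415
  y ← -0.500000 + 0.25·0.416415 = -0.395896
y(1.25) ≈ -0.3959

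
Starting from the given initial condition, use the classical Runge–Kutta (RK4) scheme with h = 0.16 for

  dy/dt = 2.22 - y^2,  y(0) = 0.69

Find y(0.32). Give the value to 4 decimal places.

1.1207

RK4: k1 = f(t_n, y_n); k2 = f(t_n + h/2, y_n + (h/2)·k1); k3 = f(t_n + h/2, y_n + (h/2)·k2); k4 = f(t_n + h, y_n + h·k3); y_{n+1} = y_n + (h/6)·(k1 + 2k2 + 2k3 + k4).
t=0.000000, y=0.690000:
  k1 = f(0.000000, 0.690000) = 1.743900
  k2 = f(0.080000, 0.829512) = 1.531910
  k3 = f(0.080000, 0.812553) = 1.559758
  k4 = f(0.160000, 0.939561) = 1.337225
  y ← 0.690000 + (0.16/6)·(k1 + 2k2 + 2k3 + k4) = 0.937052
t=0.160000, y=0.937052:
  k1 = f(0.160000, 0.937052) = 1.341933
  k2 = f(0.240000, 1.044407) = 1.129214
  k3 = f(0.240000, 1.027389) = 1.164471
  k4 = f(0.320000, 1.123368) = 0.958045
  y ← 0.937052 + (0.16/6)·(k1 + 2k2 + 2k3 + k4) = 1.120715
y(0.32) ≈ 1.1207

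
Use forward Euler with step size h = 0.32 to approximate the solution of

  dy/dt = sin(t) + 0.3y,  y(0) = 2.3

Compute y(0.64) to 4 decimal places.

2.8635

Euler: y_{n+1} = y_n + h·f(t_n, y_n).
t=0.000000, y=2.300000: f=0.690000 → y ← 2.300000 + 0.32·0.690000 = 2.520800
t=0.320000, y=2.520800: f=1.070807 → y ← 2.520800 + 0.32·1.070807 = 2.863458
y(0.64) ≈ 2.8635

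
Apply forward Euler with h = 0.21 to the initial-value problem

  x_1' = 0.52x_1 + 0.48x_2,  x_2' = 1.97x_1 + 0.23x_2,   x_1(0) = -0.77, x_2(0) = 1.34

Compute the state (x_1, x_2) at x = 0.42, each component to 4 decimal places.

Euler on (x_1,x_2): x_1_{n+1} = x_1_n + h·x_1', x_2_{n+1} = x_2_n + h·x_2'.
0.000000: (-0.770000, 1.340000); f=(0.242800, -1.208700) → (-0.719012, 1.086173)
0.210000: (-0.719012, 1.086173); f=(0.147477, -1.166634) → (-0.688042, 0.841180)
(x_1(0.42), x_2(0.42)) ≈ (-0.6880, 0.8412)

-0.6880, 0.8412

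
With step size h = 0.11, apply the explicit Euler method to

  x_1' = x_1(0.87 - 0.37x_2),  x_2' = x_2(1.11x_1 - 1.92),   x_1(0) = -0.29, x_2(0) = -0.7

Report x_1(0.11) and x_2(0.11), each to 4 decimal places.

-0.3260, -0.5274

Euler on (x_1,x_2): x_1_{n+1} = x_1_n + h·x_1', x_2_{n+1} = x_2_n + h·x_2'.
0.000000: (-0.290000, -0.700000); f=(-0.327410, 1.569330) → (-0.326015, -0.527374)
(x_1(0.11), x_2(0.11)) ≈ (-0.3260, -0.5274)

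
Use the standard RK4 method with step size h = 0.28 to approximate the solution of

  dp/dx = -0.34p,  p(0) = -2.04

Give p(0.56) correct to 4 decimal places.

RK4: k1 = f(x_n, p_n); k2 = f(x_n + h/2, p_n + (h/2)·k1); k3 = f(x_n + h/2, p_n + (h/2)·k2); k4 = f(x_n + h, p_n + h·k3); p_{n+1} = p_n + (h/6)·(k1 + 2k2 + 2k3 + k4).
x=0.000000, p=-2.040000:
  k1 = f(0.000000, -2.040000) = 0.693600
  k2 = f(0.140000, -1.942896) = 0.660585
  k3 = f(0.140000, -1.947518) = 0.662156
  k4 = f(0.280000, -1.854596) = 0.630563
  p ← -2.040000 + (0.28/6)·(k1 + 2k2 + 2k3 + k4) = -1.854750
x=0.280000, p=-1.854750:
  k1 = f(0.280000, -1.854750) = 0.630615
  k2 = f(0.420000, -1.766464) = 0.600598
  k3 = f(0.420000, -1.770666) = 0.602027
  k4 = f(0.560000, -1.686183) = 0.573302
  p ← -1.854750 + (0.28/6)·(k1 + 2k2 + 2k3 + k4) = -1.686322
p(0.56) ≈ -1.6863

-1.6863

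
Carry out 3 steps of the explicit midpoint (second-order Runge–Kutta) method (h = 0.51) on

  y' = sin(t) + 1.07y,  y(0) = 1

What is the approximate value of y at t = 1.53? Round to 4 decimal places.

Midpoint: k1 = f(t_n, y_n); k2 = f(t_n + h/2, y_n + (h/2)·k1); y_{n+1} = y_n + h·k2.
t=0.000000, y=1.000000:
  k1 = f(0.000000, 1.000000) = 1.070000
  k2 = f(0.255000, 1.272850) = 1.614195
  y ← 1.000000 + 0.51·1.614195 = 1.823239
t=0.510000, y=1.823239:
  k1 = f(0.510000, 1.823239) = 2.439043
  k2 = f(0.765000, 2.445195) = 3.308896
  y ← 1.823239 + 0.51·3.308896 = 3.510776
t=1.020000, y=3.510776:
  k1 = f(1.020000, 3.510776) = 4.608639
  k2 = f(1.275000, 4.685979) = 5.970568
  y ← 3.510776 + 0.51·5.970568 = 6.555766
y(1.53) ≈ 6.5558

6.5558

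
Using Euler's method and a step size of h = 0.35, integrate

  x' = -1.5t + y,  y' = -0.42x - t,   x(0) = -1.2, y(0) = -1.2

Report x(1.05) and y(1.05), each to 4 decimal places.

-2.8473, -0.8351

Euler on (x,y): x_{n+1} = x_n + h·x', y_{n+1} = y_n + h·y'.
0.000000: (-1.200000, -1.200000); f=(-1.200000, 0.504000) → (-1.620000, -1.023600)
0.350000: (-1.620000, -1.023600); f=(-1.548600, 0.330400) → (-2.162010, -0.907960)
0.700000: (-2.162010, -0.907960); f=(-1.957960, 0.208044) → (-2.847296, -0.835145)
(x(1.05), y(1.05)) ≈ (-2.8473, -0.8351)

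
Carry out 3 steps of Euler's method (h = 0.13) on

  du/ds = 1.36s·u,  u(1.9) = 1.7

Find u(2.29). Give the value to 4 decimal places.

4.2647

Euler: u_{n+1} = u_n + h·f(s_n, u_n).
s=1.900000, u=1.700000: f=4.392800 → u ← 1.700000 + 0.13·4.392800 = 2.271064
s=2.030000, u=2.271064: f=6.269953 → u ← 2.271064 + 0.13·6.269953 = 3.086158
s=2.160000, u=3.086158: f=9.065898 → u ← 3.086158 + 0.13·9.065898 = 4.264725
u(2.29) ≈ 4.2647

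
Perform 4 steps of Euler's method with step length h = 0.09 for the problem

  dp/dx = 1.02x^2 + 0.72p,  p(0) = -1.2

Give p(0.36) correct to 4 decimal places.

-1.5319

Euler: p_{n+1} = p_n + h·f(x_n, p_n).
x=0.000000, p=-1.200000: f=-0.864000 → p ← -1.200000 + 0.09·(-0.864000) = -1.277760
x=0.090000, p=-1.277760: f=-0.911725 → p ← -1.277760 + 0.09·(-0.911725) = -1.359815
x=0.180000, p=-1.359815: f=-0.946019 → p ← -1.359815 + 0.09·(-0.946019) = -1.444957
x=0.270000, p=-1.444957: f=-0.966011 → p ← -1.444957 + 0.09·(-0.966011) = -1.531898
p(0.36) ≈ -1.5319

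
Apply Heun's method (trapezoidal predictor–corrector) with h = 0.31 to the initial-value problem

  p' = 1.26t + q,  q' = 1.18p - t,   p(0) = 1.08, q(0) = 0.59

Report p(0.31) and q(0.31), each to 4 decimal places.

1.3847, 0.9705

Heun on (p,q): k1 = f(t_n, state_n); k2 = f(t_n + h, state_n + h·k1); state_{n+1} = state_n + (h/2)·(k1 + k2).
0.000000: (1.080000, 0.590000)
  k1 = (0.590000, 1.274400)
  predictor → (1.262900, 0.985064)
  k2 = (1.375664, 1.180222)
  → (1.384678, 0.970466)
(p(0.31), q(0.31)) ≈ (1.3847, 0.9705)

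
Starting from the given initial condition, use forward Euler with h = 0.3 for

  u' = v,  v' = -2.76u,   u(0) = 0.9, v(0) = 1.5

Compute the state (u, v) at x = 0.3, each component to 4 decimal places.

Euler on (u,v): u_{n+1} = u_n + h·u', v_{n+1} = v_n + h·v'.
0.000000: (0.900000, 1.500000); f=(1.500000, -2.484000) → (1.350000, 0.754800)
(u(0.3), v(0.3)) ≈ (1.3500, 0.7548)

1.3500, 0.7548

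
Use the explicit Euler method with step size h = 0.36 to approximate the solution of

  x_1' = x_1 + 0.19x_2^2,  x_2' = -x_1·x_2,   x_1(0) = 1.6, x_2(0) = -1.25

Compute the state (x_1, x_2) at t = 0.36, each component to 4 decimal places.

Euler on (x_1,x_2): x_1_{n+1} = x_1_n + h·x_1', x_2_{n+1} = x_2_n + h·x_2'.
0.000000: (1.600000, -1.250000); f=(1.896875, 2.000000) → (2.282875, -0.530000)
(x_1(0.36), x_2(0.36)) ≈ (2.2829, -0.5300)

2.2829, -0.5300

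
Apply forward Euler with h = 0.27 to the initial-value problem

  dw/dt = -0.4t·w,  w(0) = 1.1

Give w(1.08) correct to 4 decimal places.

0.9177

Euler: w_{n+1} = w_n + h·f(t_n, w_n).
t=0.000000, w=1.100000: f=0.000000 → w ← 1.100000 + 0.27·0.000000 = 1.100000
t=0.270000, w=1.100000: f=-0.118800 → w ← 1.100000 + 0.27·(-0.118800) = 1.067924
t=0.540000, w=1.067924: f=-0.230672 → w ← 1.067924 + 0.27·(-0.230672) = 1.005643
t=0.810000, w=1.005643: f=-0.325828 → w ← 1.005643 + 0.27·(-0.325828) = 0.917669
w(1.08) ≈ 0.9177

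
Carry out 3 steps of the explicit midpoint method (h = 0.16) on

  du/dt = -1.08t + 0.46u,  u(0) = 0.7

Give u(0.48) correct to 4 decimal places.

Midpoint: k1 = f(t_n, u_n); k2 = f(t_n + h/2, u_n + (h/2)·k1); u_{n+1} = u_n + h·k2.
t=0.000000, u=0.700000:
  k1 = f(0.000000, 0.700000) = 0.322000
  k2 = f(0.080000, 0.725760) = 0.247450
  u ← 0.700000 + 0.16·0.247450 = 0.739592
t=0.160000, u=0.739592:
  k1 = f(0.160000, 0.739592) = 0.167412
  k2 = f(0.240000, 0.752985) = 0.087173
  u ← 0.739592 + 0.16·0.087173 = 0.753540
t=0.320000, u=0.753540:
  k1 = f(0.320000, 0.753540) = 0.001028
  k2 = f(0.400000, 0.753622) = -0.085334
  u ← 0.753540 + 0.16·(-0.085334) = 0.739886
u(0.48) ≈ 0.7399

0.7399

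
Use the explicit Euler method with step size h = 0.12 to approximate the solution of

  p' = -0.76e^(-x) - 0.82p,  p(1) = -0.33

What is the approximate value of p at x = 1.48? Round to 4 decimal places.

Euler: p_{n+1} = p_n + h·f(x_n, p_n).
x=1.000000, p=-0.330000: f=-0.008988 → p ← -0.330000 + 0.12·(-0.008988) = -0.331079
x=1.120000, p=-0.331079: f=0.023512 → p ← -0.331079 + 0.12·0.023512 = -0.328257
x=1.240000, p=-0.328257: f=0.049239 → p ← -0.328257 + 0.12·0.049239 = -0.322349
x=1.360000, p=-0.322349: f=0.069264 → p ← -0.322349 + 0.12·0.069264 = -0.314037
p(1.48) ≈ -0.3140

-0.3140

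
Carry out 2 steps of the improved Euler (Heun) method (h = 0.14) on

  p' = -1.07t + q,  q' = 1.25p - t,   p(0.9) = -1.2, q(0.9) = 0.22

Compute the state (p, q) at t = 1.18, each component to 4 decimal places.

Heun on (p,q): k1 = f(t_n, state_n); k2 = f(t_n + h, state_n + h·k1); state_{n+1} = state_n + (h/2)·(k1 + k2).
0.900000: (-1.200000, 0.220000)
  k1 = (-0.743000, -2.400000)
  predictor → (-1.304020, -0.116000)
  k2 = (-1.228800, -2.670025)
  → (-1.338026, -0.134902)
1.040000: (-1.338026, -0.134902)
  k1 = (-1.247702, -2.712533)
  predictor → (-1.512704, -0.514656)
  k2 = (-1.777256, -3.070880)
  → (-1.549773, -0.539741)
(p(1.18), q(1.18)) ≈ (-1.5498, -0.5397)

-1.5498, -0.5397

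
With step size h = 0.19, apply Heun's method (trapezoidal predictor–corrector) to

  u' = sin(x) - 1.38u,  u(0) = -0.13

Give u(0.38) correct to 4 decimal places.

-0.0152

Heun: k1 = f(x_n, u_n); k2 = f(x_n + h, u_n + h·k1); u_{n+1} = u_n + (h/2)·(k1 + k2).
x=0.000000, u=-0.130000:
  k1 = f(0.000000, -0.130000) = 0.179400
  k2 = f(0.190000, -0.095914) = 0.321220
  u ← -0.130000 + (0.19/2)·(0.179400 + 0.321220) = -0.082441
x=0.190000, u=-0.082441:
  k1 = f(0.190000, -0.082441) = 0.302628
  k2 = f(0.380000, -0.024942) = 0.405340
  u ← -0.082441 + (0.19/2)·(0.302628 + 0.405340) = -0.015184
u(0.38) ≈ -0.0152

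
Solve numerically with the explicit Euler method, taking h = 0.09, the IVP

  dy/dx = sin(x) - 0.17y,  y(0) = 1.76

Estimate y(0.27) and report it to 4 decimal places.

1.7045

Euler: y_{n+1} = y_n + h·f(x_n, y_n).
x=0.000000, y=1.760000: f=-0.299200 → y ← 1.760000 + 0.09·(-0.299200) = 1.733072
x=0.090000, y=1.733072: f=-0.204744 → y ← 1.733072 + 0.09·(-0.204744) = 1.714645
x=0.180000, y=1.714645: f=-0.112460 → y ← 1.714645 + 0.09·(-0.112460) = 1.704524
y(0.27) ≈ 1.7045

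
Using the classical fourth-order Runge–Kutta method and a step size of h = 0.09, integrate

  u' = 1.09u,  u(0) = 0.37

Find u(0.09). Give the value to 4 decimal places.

RK4: k1 = f(s_n, u_n); k2 = f(s_n + h/2, u_n + (h/2)·k1); k3 = f(s_n + h/2, u_n + (h/2)·k2); k4 = f(s_n + h, u_n + h·k3); u_{n+1} = u_n + (h/6)·(k1 + 2k2 + 2k3 + k4).
s=0.000000, u=0.370000:
  k1 = f(0.000000, 0.370000) = 0.403300
  k2 = f(0.045000, 0.388149) = 0.423082
  k3 = f(0.045000, 0.389039) = 0.424052
  k4 = f(0.090000, 0.408165) = 0.444900
  u ← 0.370000 + (0.09/6)·(k1 + 2k2 + 2k3 + k4) = 0.408137
u(0.09) ≈ 0.4081

0.4081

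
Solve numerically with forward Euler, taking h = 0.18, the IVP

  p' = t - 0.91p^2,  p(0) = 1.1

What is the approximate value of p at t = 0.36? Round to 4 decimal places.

0.8010

Euler: p_{n+1} = p_n + h·f(t_n, p_n).
t=0.000000, p=1.100000: f=-1.101100 → p ← 1.100000 + 0.18·(-1.101100) = 0.901802
t=0.180000, p=0.901802: f=-0.560055 → p ← 0.901802 + 0.18·(-0.560055) = 0.800992
p(0.36) ≈ 0.8010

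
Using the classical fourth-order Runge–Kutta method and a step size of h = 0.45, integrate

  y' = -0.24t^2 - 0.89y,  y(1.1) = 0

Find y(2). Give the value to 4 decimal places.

-0.3948

RK4: k1 = f(t_n, y_n); k2 = f(t_n + h/2, y_n + (h/2)·k1); k3 = f(t_n + h/2, y_n + (h/2)·k2); k4 = f(t_n + h, y_n + h·k3); y_{n+1} = y_n + (h/6)·(k1 + 2k2 + 2k3 + k4).
t=1.100000, y=0.000000:
  k1 = f(1.100000, 0.000000) = -0.290400
  k2 = f(1.325000, -0.065340) = -0.363197
  k3 = f(1.325000, -0.081719) = -0.348620
  k4 = f(1.550000, -0.156879) = -0.436978
  y ← 0.000000 + (0.45/6)·(k1 + 2k2 + 2k3 + k4) = -0.161326
t=1.550000, y=-0.161326:
  k1 = f(1.550000, -0.161326) = -0.433020
  k2 = f(1.775000, -0.258755) = -0.525858
  k3 = f(1.775000, -0.279644) = -0.507267
  k4 = f(2.000000, -0.389596) = -0.613260
  y ← -0.161326 + (0.45/6)·(k1 + 2k2 + 2k3 + k4) = -0.394766
y(2) ≈ -0.3948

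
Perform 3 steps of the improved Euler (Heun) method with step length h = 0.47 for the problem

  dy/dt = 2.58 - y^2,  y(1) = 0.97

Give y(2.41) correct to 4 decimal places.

1.4758

Heun: k1 = f(t_n, y_n); k2 = f(t_n + h, y_n + h·k1); y_{n+1} = y_n + (h/2)·(k1 + k2).
t=1.000000, y=0.970000:
  k1 = f(1.000000, 0.970000) = 1.639100
  k2 = f(1.470000, 1.740377) = -0.448912
  y ← 0.970000 + (0.47/2)·(1.639100 + (-0.448912)) = 1.249694
t=1.470000, y=1.249694:
  k1 = f(1.470000, 1.249694) = 1.018265
  k2 = f(1.940000, 1.728278) = -0.406947
  y ← 1.249694 + (0.47/2)·(1.018265 + (-0.406947)) = 1.393354
t=1.940000, y=1.393354:
  k1 = f(1.940000, 1.393354) = 0.638565
  k2 = f(2.410000, 1.693479) = -0.287873
  y ← 1.393354 + (0.47/2)·(0.638565 + (-0.287873)) = 1.475767
y(2.41) ≈ 1.4758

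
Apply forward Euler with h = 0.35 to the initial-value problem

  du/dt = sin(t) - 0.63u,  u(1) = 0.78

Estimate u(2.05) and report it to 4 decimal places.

1.1617

Euler: u_{n+1} = u_n + h·f(t_n, u_n).
t=1.000000, u=0.780000: f=0.350071 → u ← 0.780000 + 0.35·0.350071 = 0.902525
t=1.350000, u=0.902525: f=0.407133 → u ← 0.902525 + 0.35·0.407133 = 1.045021
t=1.700000, u=1.045021: f=0.333301 → u ← 1.045021 + 0.35·0.333301 = 1.161677
u(2.05) ≈ 1.1617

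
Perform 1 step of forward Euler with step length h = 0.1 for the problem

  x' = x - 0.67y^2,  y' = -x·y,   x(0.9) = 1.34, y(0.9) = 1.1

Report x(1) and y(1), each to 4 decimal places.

1.3929, 0.9526

Euler on (x,y): x_{n+1} = x_n + h·x', y_{n+1} = y_n + h·y'.
0.900000: (1.340000, 1.100000); f=(0.529300, -1.474000) → (1.392930, 0.952600)
(x(1), y(1)) ≈ (1.3929, 0.9526)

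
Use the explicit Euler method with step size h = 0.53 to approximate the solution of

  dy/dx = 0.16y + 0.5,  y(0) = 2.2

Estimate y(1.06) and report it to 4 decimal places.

Euler: y_{n+1} = y_n + h·f(x_n, y_n).
x=0.000000, y=2.200000: f=0.852000 → y ← 2.200000 + 0.53·0.852000 = 2.651560
x=0.530000, y=2.651560: f=0.924250 → y ← 2.651560 + 0.53·0.924250 = 3.141412
y(1.06) ≈ 3.1414

3.1414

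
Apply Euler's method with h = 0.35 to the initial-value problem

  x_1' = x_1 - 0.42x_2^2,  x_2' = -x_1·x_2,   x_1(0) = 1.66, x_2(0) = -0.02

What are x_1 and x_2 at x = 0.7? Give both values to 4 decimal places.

3.0253, -0.0018

Euler on (x_1,x_2): x_1_{n+1} = x_1_n + h·x_1', x_2_{n+1} = x_2_n + h·x_2'.
0.000000: (1.660000, -0.020000); f=(1.659832, 0.033200) → (2.240941, -0.008380)
0.350000: (2.240941, -0.008380); f=(2.240912, 0.018779) → (3.025260, -0.001807)
(x_1(0.7), x_2(0.7)) ≈ (3.0253, -0.0018)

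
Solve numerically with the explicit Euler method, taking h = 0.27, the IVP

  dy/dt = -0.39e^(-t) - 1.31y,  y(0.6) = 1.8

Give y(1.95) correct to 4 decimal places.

0.1307

Euler: y_{n+1} = y_n + h·f(t_n, y_n).
t=0.600000, y=1.800000: f=-2.572037 → y ← 1.800000 + 0.27·(-2.572037) = 1.105550
t=0.870000, y=1.105550: f=-1.611662 → y ← 1.105550 + 0.27·(-1.611662) = 0.670401
t=1.140000, y=0.670401: f=-1.002955 → y ← 0.670401 + 0.27·(-1.002955) = 0.399604
t=1.410000, y=0.399604: f=-0.618696 → y ← 0.399604 + 0.27·(-0.618696) = 0.232555
t=1.680000, y=0.232555: f=-0.377334 → y ← 0.232555 + 0.27·(-0.377334) = 0.130675
y(1.95) ≈ 0.1307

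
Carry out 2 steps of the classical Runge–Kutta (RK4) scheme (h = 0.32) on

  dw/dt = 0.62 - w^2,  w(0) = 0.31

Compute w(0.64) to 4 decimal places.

0.5716

RK4: k1 = f(t_n, w_n); k2 = f(t_n + h/2, w_n + (h/2)·k1); k3 = f(t_n + h/2, w_n + (h/2)·k2); k4 = f(t_n + h, w_n + h·k3); w_{n+1} = w_n + (h/6)·(k1 + 2k2 + 2k3 + k4).
t=0.000000, w=0.310000:
  k1 = f(0.000000, 0.310000) = 0.523900
  k2 = f(0.160000, 0.393824) = 0.464903
  k3 = f(0.160000, 0.384384) = 0.472249
  k4 = f(0.320000, 0.461120) = 0.407369
  w ← 0.310000 + (0.32/6)·(k1 + 2k2 + 2k3 + k4) = 0.459630
t=0.320000, w=0.459630:
  k1 = f(0.320000, 0.459630) = 0.408740
  k2 = f(0.480000, 0.525029) = 0.344345
  k3 = f(0.480000, 0.514726) = 0.355058
  k4 = f(0.640000, 0.573249) = 0.291386
  w ← 0.459630 + (0.32/6)·(k1 + 2k2 + 2k3 + k4) = 0.571573
w(0.64) ≈ 0.5716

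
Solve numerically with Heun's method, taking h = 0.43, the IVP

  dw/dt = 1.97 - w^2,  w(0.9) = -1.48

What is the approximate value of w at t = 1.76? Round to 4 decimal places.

Heun: k1 = f(t_n, w_n); k2 = f(t_n + h, w_n + h·k1); w_{n+1} = w_n + (h/2)·(k1 + k2).
t=0.900000, w=-1.480000:
  k1 = f(0.900000, -1.480000) = -0.220400
  k2 = f(1.330000, -1.574772) = -0.509907
  w ← -1.480000 + (0.43/2)·(-0.220400 + (-0.509907)) = -1.637016
t=1.330000, w=-1.637016:
  k1 = f(1.330000, -1.637016) = -0.709821
  k2 = f(1.760000, -1.942239) = -1.802293
  w ← -1.637016 + (0.43/2)·(-0.709821 + (-1.802293)) = -2.177121
w(1.76) ≈ -2.1771

-2.1771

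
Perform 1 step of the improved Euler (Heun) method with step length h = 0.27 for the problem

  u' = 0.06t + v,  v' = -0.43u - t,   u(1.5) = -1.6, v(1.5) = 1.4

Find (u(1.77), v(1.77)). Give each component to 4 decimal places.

Heun on (u,v): k1 = f(t_n, state_n); k2 = f(t_n + h, state_n + h·k1); state_{n+1} = state_n + (h/2)·(k1 + k2).
1.500000: (-1.600000, 1.400000)
  k1 = (1.490000, -0.812000)
  predictor → (-1.197700, 1.180760)
  k2 = (1.286960, -1.254989)
  → (-1.225110, 1.120956)
(u(1.77), v(1.77)) ≈ (-1.2251, 1.1210)

-1.2251, 1.1210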